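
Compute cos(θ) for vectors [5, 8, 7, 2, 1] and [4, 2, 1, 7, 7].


A·B = 5·4 + 8·2 + 7·1 + 2·7 + 1·7 = 64
‖A‖ = √143 = 11.9583, ‖B‖ = √119 = 10.9087
cos = 64/(√143·√119) = 64/√17017 = 0.4906

0.4906


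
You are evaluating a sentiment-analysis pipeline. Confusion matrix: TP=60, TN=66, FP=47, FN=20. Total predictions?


Total = TP + TN + FP + FN
= 60 + 66 + 47 + 20
= 193
(Predicted positive: 107, predicted negative: 86)

193


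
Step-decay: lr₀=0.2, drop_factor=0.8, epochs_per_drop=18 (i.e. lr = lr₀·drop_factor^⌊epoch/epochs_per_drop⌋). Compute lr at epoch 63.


n_drops = ⌊63/18⌋ = 3
lr = 0.2·0.8^3 = 0.2·0.512 = 0.1024

0.1024


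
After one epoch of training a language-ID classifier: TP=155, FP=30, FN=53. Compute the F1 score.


Precision = 155/185 = 0.8378
Recall = 155/208 = 0.7452
F1 = 2·P·R/(P+R) = 2·TP/(2·TP+FP+FN) = 310/(310+30+53) = 310/393 = 0.7888

0.7888


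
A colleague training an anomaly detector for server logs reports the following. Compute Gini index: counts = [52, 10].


Probabilities: [52/62, 10/62] ≈ [0.8387, 0.1613]
Σpᵢ² = (2704 + 100)/62² = 2804/3844
Gini = 1 - Σpᵢ² = 1 - 2804/3844 = 0.2706

0.2706


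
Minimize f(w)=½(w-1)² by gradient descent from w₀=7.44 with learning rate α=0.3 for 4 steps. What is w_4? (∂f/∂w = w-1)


step 1: grad = 7.44-1 = 6.44; w = 7.44 - 0.3·(6.44) = 5.508
step 2: grad = 5.508-1 = 4.508; w = 5.508 - 0.3·(4.508) = 4.1556
step 3: grad = 4.1556-1 = 3.1556; w = 4.1556 - 0.3·(3.1556) = 3.20892
step 4: grad = 3.20892-1 = 2.20892; w = 3.20892 - 0.3·(2.20892) = 2.546244

2.546244


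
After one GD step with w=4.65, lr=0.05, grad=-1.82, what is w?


w_new = w - α·∇
= 4.65 - 0.05·-1.82
= 4.65 + 0.091
= 4.741

4.741


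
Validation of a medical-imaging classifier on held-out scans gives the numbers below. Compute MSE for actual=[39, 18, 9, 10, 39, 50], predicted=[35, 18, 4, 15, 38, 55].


Squared errors: (39-35)²=16, (18-18)²=0, (9-4)²=25, (10-15)²=25, (39-38)²=1, (50-55)²=25
Sum = 92
MSE = 92/6 = 46/3

46/3


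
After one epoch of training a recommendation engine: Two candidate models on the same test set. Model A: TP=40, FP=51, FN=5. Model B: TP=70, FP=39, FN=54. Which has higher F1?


Model A: P=40/91=0.4396, R=40/45=0.8889, F1=2PR/(P+R)=2TP/(2TP+FP+FN)=80/136=0.5882
Model B: P=70/109=0.6422, R=70/124=0.5645, F1=2PR/(P+R)=2TP/(2TP+FP+FN)=140/233=0.6009
0.5882 < 0.6009 → Model B

Model B


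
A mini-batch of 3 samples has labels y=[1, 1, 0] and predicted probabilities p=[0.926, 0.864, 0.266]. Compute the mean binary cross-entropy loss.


L[0] = -ln(0.926) = 0.0769
L[1] = -ln(0.864) = 0.1462
L[2] = -ln(1-0.266) = -ln(0.734) = 0.3092
mean = (0.0769 + 0.1462 + 0.3092)/3 = 0.1774

0.1774


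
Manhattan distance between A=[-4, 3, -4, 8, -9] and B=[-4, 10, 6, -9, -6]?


d = |-4+ 4| + |3-10| + |-4-6| + |8+ 9| + |-9+ 6|
  = 0 + 7 + 10 + 17 + 3
  = 37

37


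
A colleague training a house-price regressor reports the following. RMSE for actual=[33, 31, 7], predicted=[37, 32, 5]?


MSE = 21/3 = 7
RMSE = √(21/3) = 2.6458

2.6458


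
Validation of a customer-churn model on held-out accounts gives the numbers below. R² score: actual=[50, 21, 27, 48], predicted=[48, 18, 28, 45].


ȳ = 36.5
SS_res = Σ(y-ŷ)² = 23
SS_tot = Σ(y-ȳ)² = 645
R² = 1 - SS_res/SS_tot = 1 - 0.0357 = 0.9643

0.9643


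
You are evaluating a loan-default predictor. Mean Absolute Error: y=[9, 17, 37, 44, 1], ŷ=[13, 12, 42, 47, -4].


Absolute errors: |9-13|=4, |17-12|=5, |37-42|=5, |44-47|=3, |1+ 4|=5
Sum = 22
MAE = 22/5 = 22/5

22/5


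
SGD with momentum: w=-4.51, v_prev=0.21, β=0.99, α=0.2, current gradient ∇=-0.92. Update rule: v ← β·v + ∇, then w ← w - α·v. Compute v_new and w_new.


v_new = 0.99·0.21 - 0.92 = 0.2079 - 0.92 = -0.7121
w_new = -4.51 - 0.2·-0.7121 = -4.51 + 0.14242 = -4.36758

v_new=-0.7121, w_new=-4.36758


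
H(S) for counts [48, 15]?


Probabilities: [48/63, 15/63] ≈ [0.7619, 0.2381]
H = -((48/63)·log₂(48/63) + (15/63)·log₂(15/63))
  = 0.7919 bits

0.7919 bits


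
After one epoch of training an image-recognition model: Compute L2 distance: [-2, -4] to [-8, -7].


d = √((-2+ 8)² + (-4+ 7)²)
  = √(36 + 9)
  = √45 = 6.7082

6.7082


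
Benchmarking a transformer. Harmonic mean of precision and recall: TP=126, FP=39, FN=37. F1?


Precision = 126/165 = 0.7636
Recall = 126/163 = 0.773
F1 = 2·P·R/(P+R) = 2·TP/(2·TP+FP+FN) = 252/(252+39+37) = 252/328 = 0.7683

0.7683


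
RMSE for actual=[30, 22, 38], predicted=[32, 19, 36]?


MSE = 17/3 = 5.6667
RMSE = √(17/3) = 2.3805

2.3805


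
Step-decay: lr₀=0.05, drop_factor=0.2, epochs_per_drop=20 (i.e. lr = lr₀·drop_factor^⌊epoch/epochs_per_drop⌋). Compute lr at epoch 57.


n_drops = ⌊57/20⌋ = 2
lr = 0.05·0.2^2 = 0.05·0.04 = 0.002

0.002


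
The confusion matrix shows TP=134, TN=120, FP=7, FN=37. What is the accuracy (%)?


Accuracy = (TP+TN)/(TP+TN+FP+FN)
= (134+120)/(298)
= 254/298 = 85.23%

85.23%


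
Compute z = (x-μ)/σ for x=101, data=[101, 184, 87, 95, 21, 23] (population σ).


μ = 85.1667, σ = 54.9255
z = (101 - 85.1667)/54.9255 = 0.2883

0.2883


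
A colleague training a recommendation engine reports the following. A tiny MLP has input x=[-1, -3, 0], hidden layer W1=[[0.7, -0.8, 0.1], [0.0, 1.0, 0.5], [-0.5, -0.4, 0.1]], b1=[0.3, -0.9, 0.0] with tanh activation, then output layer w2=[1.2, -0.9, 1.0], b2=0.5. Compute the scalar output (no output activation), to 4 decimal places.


z1[0] = (0.7)·(-1) + (-0.8)·(-3) + (0.1)·(0) + 0.3 = 2.0
z1[1] = (0.0)·(-1) + (1.0)·(-3) + (0.5)·(0) - 0.9 = -3.9
z1[2] = (-0.5)·(-1) + (-0.4)·(-3) + (0.1)·(0) + 0.0 = 1.7
h = tanh(z1) = [0.964, -0.9992, 0.9354]
output = (1.2)·(0.964) + (-0.9)·(-0.9992) + (1.0)·(0.9354) + 0.5 = 3.4915

3.4915


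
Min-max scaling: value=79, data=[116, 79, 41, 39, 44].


min=39, max=116
(79-39)/(116-39) = 40/77 = 0.5195

0.5195


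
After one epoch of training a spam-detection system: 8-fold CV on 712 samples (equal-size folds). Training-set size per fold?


Fold size = 712/8 = 89
Training per fold = 712 - 89 = 623

623


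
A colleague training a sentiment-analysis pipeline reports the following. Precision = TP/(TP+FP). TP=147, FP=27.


Precision = TP/(TP+FP)
= 147/(147+27)
= 147/174 = 84.48%

84.48%


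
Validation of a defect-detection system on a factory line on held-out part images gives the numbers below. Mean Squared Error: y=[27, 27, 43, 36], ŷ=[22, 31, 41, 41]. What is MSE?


Squared errors: (27-22)²=25, (27-31)²=16, (43-41)²=4, (36-41)²=25
Sum = 70
MSE = 70/4 = 35/2

35/2


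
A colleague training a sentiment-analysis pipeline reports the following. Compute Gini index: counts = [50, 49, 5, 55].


Probabilities: [50/159, 49/159, 5/159, 55/159] ≈ [0.3145, 0.3082, 0.0314, 0.3459]
Σpᵢ² = (2500 + 2401 + 25 + 3025)/159² = 7951/25281
Gini = 1 - Σpᵢ² = 1 - 7951/25281 = 0.6855

0.6855


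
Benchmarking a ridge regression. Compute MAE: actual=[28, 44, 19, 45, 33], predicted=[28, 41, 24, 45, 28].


Absolute errors: |28-28|=0, |44-41|=3, |19-24|=5, |45-45|=0, |33-28|=5
Sum = 13
MAE = 13/5 = 13/5

13/5


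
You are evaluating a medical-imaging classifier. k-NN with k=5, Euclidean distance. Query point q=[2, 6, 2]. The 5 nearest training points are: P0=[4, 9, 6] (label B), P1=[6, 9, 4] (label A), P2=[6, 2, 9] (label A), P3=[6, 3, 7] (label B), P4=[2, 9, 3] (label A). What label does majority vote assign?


d(q,P0) = 5.3852  (label B)
d(q,P1) = 5.3852  (label A)
d(q,P2) = 9.0  (label A)
d(q,P3) = 7.0711  (label B)
d(q,P4) = 3.1623  (label A)
Votes: A=3, B=2
Majority → A

A


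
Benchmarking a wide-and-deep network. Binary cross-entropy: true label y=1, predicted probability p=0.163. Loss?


BCE = -[y·ln(p) + (1-y)·ln(1-p)]
= -1·ln(0.163) - 0
= -ln(0.163) = 1.814

1.814


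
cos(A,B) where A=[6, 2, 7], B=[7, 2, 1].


A·B = 6·7 + 2·2 + 7·1 = 53
‖A‖ = √89 = 9.434, ‖B‖ = √54 = 7.3485
cos = 53/(√89·√54) = 53/√4806 = 0.7645

0.7645


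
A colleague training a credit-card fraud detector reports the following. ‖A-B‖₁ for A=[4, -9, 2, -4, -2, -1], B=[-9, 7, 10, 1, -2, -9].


d = |4+ 9| + |-9-7| + |2-10| + |-4-1| + |-2+ 2| + |-1+ 9|
  = 13 + 16 + 8 + 5 + 0 + 8
  = 50

50


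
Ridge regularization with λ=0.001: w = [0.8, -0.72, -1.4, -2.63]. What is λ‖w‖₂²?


‖w‖₂² = (0.8)² + (-0.72)² + (-1.4)² + (-2.63)²
     = 0.64 + 0.5184 + 1.96 + 6.9169
     = 10.0353
λ·‖w‖₂² = 0.001·10.0353 = 0.010035

0.010035


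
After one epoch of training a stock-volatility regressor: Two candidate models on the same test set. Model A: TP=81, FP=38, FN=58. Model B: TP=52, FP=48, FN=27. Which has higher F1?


Model A: P=81/119=0.6807, R=81/139=0.5827, F1=2PR/(P+R)=2TP/(2TP+FP+FN)=162/258=0.6279
Model B: P=52/100=0.52, R=52/79=0.6582, F1=2PR/(P+R)=2TP/(2TP+FP+FN)=104/179=0.581
0.6279 > 0.581 → Model A

Model A


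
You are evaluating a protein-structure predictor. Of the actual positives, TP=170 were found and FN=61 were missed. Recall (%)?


Recall = TP/(TP+FN)
= 170/(170+61)
= 170/231 = 73.59%

73.59%


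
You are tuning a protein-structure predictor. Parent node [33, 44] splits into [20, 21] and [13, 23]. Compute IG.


Parent = [33, 44], H_parent = 0.9852
H_left = 0.9996 (n=41), H_right = 0.9436 (n=36)
H_children = (41/77)·0.9996 + (36/77)·0.9436 = 0.9734
IG = 0.9852 - 0.9734 = 0.0118

0.0118


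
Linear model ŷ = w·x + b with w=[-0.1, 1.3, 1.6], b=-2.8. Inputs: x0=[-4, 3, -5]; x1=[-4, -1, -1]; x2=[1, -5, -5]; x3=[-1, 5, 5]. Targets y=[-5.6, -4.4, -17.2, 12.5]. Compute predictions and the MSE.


ŷ0 = (-0.1)·(-4) + (1.3)·(3) + (1.6)·(-5) - 2.8 = -6.5
ŷ1 = (-0.1)·(-4) + (1.3)·(-1) + (1.6)·(-1) - 2.8 = -5.3
ŷ2 = (-0.1)·(1) + (1.3)·(-5) + (1.6)·(-5) - 2.8 = -17.4
ŷ3 = (-0.1)·(-1) + (1.3)·(5) + (1.6)·(5) - 2.8 = 11.8
errors² = [0.81, 0.81, 0.04, 0.49]
MSE = 2.1500/4 = 0.5375

0.5375


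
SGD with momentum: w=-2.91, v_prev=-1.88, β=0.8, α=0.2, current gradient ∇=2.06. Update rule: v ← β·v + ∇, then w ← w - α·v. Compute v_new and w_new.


v_new = 0.8·-1.88 + 2.06 = -1.504 + 2.06 = 0.556
w_new = -2.91 - 0.2·0.556 = -2.91 - 0.1112 = -3.0212

v_new=0.556, w_new=-3.0212


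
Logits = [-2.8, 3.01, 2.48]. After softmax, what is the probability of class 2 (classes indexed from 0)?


Exponentials: e^-2.8=0.0608, e^3.01=20.2874, e^2.48=11.9413
Sum = 32.2895
Softmax = [0.0019, 0.6283, 0.3698]
p[2] = 11.9413/32.2895 = 0.3698

0.3698


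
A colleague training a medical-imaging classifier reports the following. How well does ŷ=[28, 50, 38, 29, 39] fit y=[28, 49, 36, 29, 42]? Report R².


ȳ = 36.8
SS_res = Σ(y-ŷ)² = 14
SS_tot = Σ(y-ȳ)² = 314.8
R² = 1 - SS_res/SS_tot = 1 - 0.0445 = 0.9555

0.9555


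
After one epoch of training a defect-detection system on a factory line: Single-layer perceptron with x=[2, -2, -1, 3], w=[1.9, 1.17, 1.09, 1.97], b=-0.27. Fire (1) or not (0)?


z = (2)·(1.9) + (-2)·(1.17) + (-1)·(1.09) + (3)·(1.97) - 0.27
  = 6.01
step(z) = 1 (z≥0)

1


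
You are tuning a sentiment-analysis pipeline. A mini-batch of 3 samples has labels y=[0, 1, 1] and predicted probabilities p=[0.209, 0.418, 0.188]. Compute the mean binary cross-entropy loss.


L[0] = -ln(1-0.209) = -ln(0.791) = 0.2345
L[1] = -ln(0.418) = 0.8723
L[2] = -ln(0.188) = 1.6713
mean = (0.2345 + 0.8723 + 1.6713)/3 = 0.926

0.926


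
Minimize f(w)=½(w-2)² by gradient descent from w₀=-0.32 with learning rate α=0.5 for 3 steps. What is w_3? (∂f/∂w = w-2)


step 1: grad = -0.32-2 = -2.32; w = -0.32 - 0.5·(-2.32) = 0.84
step 2: grad = 0.84-2 = -1.16; w = 0.84 - 0.5·(-1.16) = 1.42
step 3: grad = 1.42-2 = -0.58; w = 1.42 - 0.5·(-0.58) = 1.71

1.71


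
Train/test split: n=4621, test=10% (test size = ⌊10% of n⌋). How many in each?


Test = ⌊4621·10/100⌋ = 462
Train = 4621 - 462 = 4159

Train: 4159, Test: 462


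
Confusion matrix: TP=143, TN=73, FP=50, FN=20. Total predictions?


Total = TP + TN + FP + FN
= 143 + 73 + 50 + 20
= 286
(Predicted positive: 193, predicted negative: 93)

286


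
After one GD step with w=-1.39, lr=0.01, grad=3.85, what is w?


w_new = w - α·∇
= -1.39 - 0.01·3.85
= -1.39 - 0.0385
= -1.4285

-1.4285


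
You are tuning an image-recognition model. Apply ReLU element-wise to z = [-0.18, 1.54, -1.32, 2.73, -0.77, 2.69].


ReLU(-0.18) = max(0, -0.18) = 0.0
ReLU(1.54) = max(0, 1.54) = 1.54
ReLU(-1.32) = max(0, -1.32) = 0.0
ReLU(2.73) = max(0, 2.73) = 2.73
ReLU(-0.77) = max(0, -0.77) = 0.0
ReLU(2.69) = max(0, 2.69) = 2.69
result = [0.0, 1.54, 0.0, 2.73, 0.0, 2.69]

[0.0, 1.54, 0.0, 2.73, 0.0, 2.69]


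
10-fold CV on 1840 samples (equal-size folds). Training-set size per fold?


Fold size = 1840/10 = 184
Training per fold = 1840 - 184 = 1656

1656


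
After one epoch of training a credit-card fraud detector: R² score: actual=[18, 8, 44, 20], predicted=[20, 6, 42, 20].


ȳ = 22.5
SS_res = Σ(y-ŷ)² = 12
SS_tot = Σ(y-ȳ)² = 699
R² = 1 - SS_res/SS_tot = 1 - 0.0172 = 0.9828

0.9828


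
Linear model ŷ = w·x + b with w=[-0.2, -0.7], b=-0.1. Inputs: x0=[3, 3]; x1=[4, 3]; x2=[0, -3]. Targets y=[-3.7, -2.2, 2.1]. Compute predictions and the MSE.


ŷ0 = (-0.2)·(3) + (-0.7)·(3) - 0.1 = -2.8
ŷ1 = (-0.2)·(4) + (-0.7)·(3) - 0.1 = -3.0
ŷ2 = (-0.2)·(0) + (-0.7)·(-3) - 0.1 = 2.0
errors² = [0.81, 0.64, 0.01]
MSE = 1.4600/3 = 0.4867

0.4867


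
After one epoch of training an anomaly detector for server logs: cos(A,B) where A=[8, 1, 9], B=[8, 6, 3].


A·B = 8·8 + 1·6 + 9·3 = 97
‖A‖ = √146 = 12.083, ‖B‖ = √109 = 10.4403
cos = 97/(√146·√109) = 97/√15914 = 0.7689

0.7689


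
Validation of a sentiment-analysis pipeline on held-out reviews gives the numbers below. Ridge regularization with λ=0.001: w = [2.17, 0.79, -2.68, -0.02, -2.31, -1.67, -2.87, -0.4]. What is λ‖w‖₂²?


‖w‖₂² = (2.17)² + (0.79)² + (-2.68)² + (-0.02)² + (-2.31)² + (-1.67)² + (-2.87)² + (-0.4)²
     = 4.7089 + 0.6241 + 7.1824 + 0.0004 + 5.3361 + 2.7889 + 8.2369 + 0.16
     = 29.0377
λ·‖w‖₂² = 0.001·29.0377 = 0.029038

0.029038


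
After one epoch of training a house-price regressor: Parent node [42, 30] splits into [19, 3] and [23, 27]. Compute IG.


Parent = [42, 30], H_parent = 0.9799
H_left = 0.5746 (n=22), H_right = 0.9954 (n=50)
H_children = (22/72)·0.5746 + (50/72)·0.9954 = 0.8668
IG = 0.9799 - 0.8668 = 0.1131

0.1131


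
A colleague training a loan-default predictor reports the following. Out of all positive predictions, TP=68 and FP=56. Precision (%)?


Precision = TP/(TP+FP)
= 68/(68+56)
= 68/124 = 54.84%

54.84%


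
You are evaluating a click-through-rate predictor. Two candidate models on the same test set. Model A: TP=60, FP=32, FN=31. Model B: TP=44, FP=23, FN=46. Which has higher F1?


Model A: P=60/92=0.6522, R=60/91=0.6593, F1=2PR/(P+R)=2TP/(2TP+FP+FN)=120/183=0.6557
Model B: P=44/67=0.6567, R=44/90=0.4889, F1=2PR/(P+R)=2TP/(2TP+FP+FN)=88/157=0.5605
0.6557 > 0.5605 → Model A

Model A


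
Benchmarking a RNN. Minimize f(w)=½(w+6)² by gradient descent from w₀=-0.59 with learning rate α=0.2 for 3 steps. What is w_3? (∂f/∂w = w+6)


step 1: grad = -0.59+6 = 5.41; w = -0.59 - 0.2·(5.41) = -1.672
step 2: grad = -1.672+6 = 4.328; w = -1.672 - 0.2·(4.328) = -2.5376
step 3: grad = -2.5376+6 = 3.4624; w = -2.5376 - 0.2·(3.4624) = -3.23008

-3.23008


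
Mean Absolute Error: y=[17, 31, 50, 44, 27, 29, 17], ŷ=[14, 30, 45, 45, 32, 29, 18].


Absolute errors: |17-14|=3, |31-30|=1, |50-45|=5, |44-45|=1, |27-32|=5, |29-29|=0, |17-18|=1
Sum = 16
MAE = 16/7 = 16/7

16/7


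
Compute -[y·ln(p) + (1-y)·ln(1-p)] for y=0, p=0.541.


BCE = -[y·ln(p) + (1-y)·ln(1-p)]
= -0 - 1·ln(1-0.541)
= -ln(0.459) = 0.7787

0.7787


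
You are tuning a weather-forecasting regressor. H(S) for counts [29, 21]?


Probabilities: [29/50, 21/50] ≈ [0.58, 0.42]
H = -((29/50)·log₂(29/50) + (21/50)·log₂(21/50))
  = 0.9815 bits

0.9815 bits


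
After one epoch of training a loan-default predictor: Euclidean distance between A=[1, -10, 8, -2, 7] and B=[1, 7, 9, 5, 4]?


d = √((1-1)² + (-10-7)² + (8-9)² + (-2-5)² + (7-4)²)
  = √(0 + 289 + 1 + 49 + 9)
  = √348 = 18.6548

18.6548


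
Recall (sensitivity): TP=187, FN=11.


Recall = TP/(TP+FN)
= 187/(187+11)
= 187/198 = 94.44%

94.44%


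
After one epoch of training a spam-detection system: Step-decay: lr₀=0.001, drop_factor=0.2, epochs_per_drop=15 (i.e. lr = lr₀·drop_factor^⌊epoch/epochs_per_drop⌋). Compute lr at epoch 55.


n_drops = ⌊55/15⌋ = 3
lr = 0.001·0.2^3 = 0.001·0.008 = 0.000008

0.000008


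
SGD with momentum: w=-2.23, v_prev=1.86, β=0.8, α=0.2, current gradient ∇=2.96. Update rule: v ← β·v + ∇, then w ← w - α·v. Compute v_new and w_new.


v_new = 0.8·1.86 + 2.96 = 1.488 + 2.96 = 4.448
w_new = -2.23 - 0.2·4.448 = -2.23 - 0.8896 = -3.1196

v_new=4.448, w_new=-3.1196


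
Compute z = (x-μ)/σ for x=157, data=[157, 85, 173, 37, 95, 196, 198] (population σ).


μ = 134.4286, σ = 57.7182
z = (157 - 134.4286)/57.7182 = 0.3911

0.3911


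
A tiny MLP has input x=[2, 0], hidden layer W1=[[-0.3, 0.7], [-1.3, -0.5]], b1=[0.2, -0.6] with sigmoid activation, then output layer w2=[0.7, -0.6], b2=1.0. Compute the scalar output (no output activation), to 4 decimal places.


z1[0] = (-0.3)·(2) + (0.7)·(0) + 0.2 = -0.4
z1[1] = (-1.3)·(2) + (-0.5)·(0) - 0.6 = -3.2
h = sigmoid(z1) = [0.4013, 0.0392]
output = (0.7)·(0.4013) + (-0.6)·(0.0392) + 1.0 = 1.2574

1.2574


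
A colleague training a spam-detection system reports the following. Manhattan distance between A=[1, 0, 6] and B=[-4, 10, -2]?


d = |1+ 4| + |0-10| + |6+ 2|
  = 5 + 10 + 8
  = 23

23


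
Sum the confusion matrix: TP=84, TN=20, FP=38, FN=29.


Total = TP + TN + FP + FN
= 84 + 20 + 38 + 29
= 171
(Predicted positive: 122, predicted negative: 49)

171


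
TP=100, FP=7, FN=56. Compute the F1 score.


Precision = 100/107 = 0.9346
Recall = 100/156 = 0.641
F1 = 2·P·R/(P+R) = 2·TP/(2·TP+FP+FN) = 200/(200+7+56) = 200/263 = 0.7605

0.7605


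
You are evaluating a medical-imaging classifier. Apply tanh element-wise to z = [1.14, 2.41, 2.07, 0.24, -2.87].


tanh(1.14) = 0.8144
tanh(2.41) = 0.984
tanh(2.07) = 0.9687
tanh(0.24) = 0.2355
tanh(-2.87) = -0.9936
result = [0.8144, 0.984, 0.9687, 0.2355, -0.9936]

[0.8144, 0.984, 0.9687, 0.2355, -0.9936]


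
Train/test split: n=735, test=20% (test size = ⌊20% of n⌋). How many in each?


Test = ⌊735·20/100⌋ = 147
Train = 735 - 147 = 588

Train: 588, Test: 147


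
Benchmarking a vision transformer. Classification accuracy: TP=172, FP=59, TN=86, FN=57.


Accuracy = (TP+TN)/(TP+TN+FP+FN)
= (172+86)/(374)
= 258/374 = 68.98%

68.98%


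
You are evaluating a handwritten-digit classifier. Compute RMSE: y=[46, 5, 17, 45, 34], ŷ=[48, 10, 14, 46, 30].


MSE = 55/5 = 11
RMSE = √(55/5) = 3.3166

3.3166


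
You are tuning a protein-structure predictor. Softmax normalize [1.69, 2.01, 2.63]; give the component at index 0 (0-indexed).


Exponentials: e^1.69=5.4195, e^2.01=7.4633, e^2.63=13.8738
Sum = 26.7566
Softmax = [0.2025, 0.2789, 0.5185]
p[0] = 5.4195/26.7566 = 0.2025

0.2025


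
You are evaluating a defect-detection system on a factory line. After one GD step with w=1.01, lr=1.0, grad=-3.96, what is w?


w_new = w - α·∇
= 1.01 - 1.0·-3.96
= 1.01 + 3.96
= 4.97

4.97


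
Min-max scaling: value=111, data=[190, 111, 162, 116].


min=111, max=190
(111-111)/(190-111) = 0/79 = 0.0

0.0


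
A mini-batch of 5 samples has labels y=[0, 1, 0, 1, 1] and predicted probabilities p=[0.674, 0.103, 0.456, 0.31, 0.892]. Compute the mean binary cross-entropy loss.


L[0] = -ln(1-0.674) = -ln(0.326) = 1.1209
L[1] = -ln(0.103) = 2.273
L[2] = -ln(1-0.456) = -ln(0.544) = 0.6088
L[3] = -ln(0.31) = 1.1712
L[4] = -ln(0.892) = 0.1143
mean = (1.1209 + 2.273 + 0.6088 + 1.1712 + 0.1143)/5 = 1.0576

1.0576


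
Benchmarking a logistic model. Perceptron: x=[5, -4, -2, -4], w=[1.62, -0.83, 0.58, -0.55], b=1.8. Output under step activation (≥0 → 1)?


z = (5)·(1.62) + (-4)·(-0.83) + (-2)·(0.58) + (-4)·(-0.55) + 1.8
  = 14.26
step(z) = 1 (z≥0)

1


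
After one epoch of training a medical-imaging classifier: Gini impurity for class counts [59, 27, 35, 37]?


Probabilities: [59/158, 27/158, 35/158, 37/158] ≈ [0.3734, 0.1709, 0.2215, 0.2342]
Σpᵢ² = (3481 + 729 + 1225 + 1369)/158² = 6804/24964
Gini = 1 - Σpᵢ² = 1 - 6804/24964 = 0.7274

0.7274


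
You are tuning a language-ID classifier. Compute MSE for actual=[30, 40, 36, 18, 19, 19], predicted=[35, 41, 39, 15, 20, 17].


Squared errors: (30-35)²=25, (40-41)²=1, (36-39)²=9, (18-15)²=9, (19-20)²=1, (19-17)²=4
Sum = 49
MSE = 49/6 = 49/6

49/6


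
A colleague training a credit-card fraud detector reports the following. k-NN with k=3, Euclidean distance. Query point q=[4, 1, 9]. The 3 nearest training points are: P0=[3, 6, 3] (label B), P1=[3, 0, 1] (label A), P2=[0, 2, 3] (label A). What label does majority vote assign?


d(q,P0) = 7.874  (label B)
d(q,P1) = 8.124  (label A)
d(q,P2) = 7.2801  (label A)
Votes: A=2, B=1
Majority → A

A


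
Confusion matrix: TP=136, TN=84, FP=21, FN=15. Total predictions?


Total = TP + TN + FP + FN
= 136 + 84 + 21 + 15
= 256
(Predicted positive: 157, predicted negative: 99)

256


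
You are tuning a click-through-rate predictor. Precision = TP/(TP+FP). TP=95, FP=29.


Precision = TP/(TP+FP)
= 95/(95+29)
= 95/124 = 76.61%

76.61%


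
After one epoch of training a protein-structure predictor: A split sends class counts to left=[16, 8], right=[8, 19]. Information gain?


Parent = [24, 27], H_parent = 0.9975
H_left = 0.9183 (n=24), H_right = 0.8767 (n=27)
H_children = (24/51)·0.9183 + (27/51)·0.8767 = 0.8963
IG = 0.9975 - 0.8963 = 0.1012

0.1012


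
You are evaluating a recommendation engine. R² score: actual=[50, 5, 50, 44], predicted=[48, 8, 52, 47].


ȳ = 37.25
SS_res = Σ(y-ŷ)² = 26
SS_tot = Σ(y-ȳ)² = 1410.75
R² = 1 - SS_res/SS_tot = 1 - 0.0184 = 0.9816

0.9816


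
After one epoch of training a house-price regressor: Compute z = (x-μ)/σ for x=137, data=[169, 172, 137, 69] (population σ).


μ = 136.75, σ = 41.451
z = (137 - 136.75)/41.451 = 0.006

0.006


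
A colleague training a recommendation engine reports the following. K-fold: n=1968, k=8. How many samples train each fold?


Fold size = 1968/8 = 246
Training per fold = 1968 - 246 = 1722

1722


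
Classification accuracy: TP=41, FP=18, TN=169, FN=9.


Accuracy = (TP+TN)/(TP+TN+FP+FN)
= (41+169)/(237)
= 210/237 = 88.61%

88.61%


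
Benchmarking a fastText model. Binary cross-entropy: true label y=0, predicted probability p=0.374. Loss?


BCE = -[y·ln(p) + (1-y)·ln(1-p)]
= -0 - 1·ln(1-0.374)
= -ln(0.626) = 0.4684

0.4684


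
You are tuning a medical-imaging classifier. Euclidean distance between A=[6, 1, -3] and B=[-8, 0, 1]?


d = √((6+ 8)² + (1-0)² + (-3-1)²)
  = √(196 + 1 + 16)
  = √213 = 14.5945

14.5945


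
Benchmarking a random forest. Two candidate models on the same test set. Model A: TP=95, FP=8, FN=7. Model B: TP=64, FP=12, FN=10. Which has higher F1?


Model A: P=95/103=0.9223, R=95/102=0.9314, F1=2PR/(P+R)=2TP/(2TP+FP+FN)=190/205=0.9268
Model B: P=64/76=0.8421, R=64/74=0.8649, F1=2PR/(P+R)=2TP/(2TP+FP+FN)=128/150=0.8533
0.9268 > 0.8533 → Model A

Model A


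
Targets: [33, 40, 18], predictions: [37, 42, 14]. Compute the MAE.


Absolute errors: |33-37|=4, |40-42|=2, |18-14|=4
Sum = 10
MAE = 10/3 = 10/3

10/3


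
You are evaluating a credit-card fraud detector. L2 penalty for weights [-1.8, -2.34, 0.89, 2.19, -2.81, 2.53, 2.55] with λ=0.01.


‖w‖₂² = (-1.8)² + (-2.34)² + (0.89)² + (2.19)² + (-2.81)² + (2.53)² + (2.55)²
     = 3.24 + 5.4756 + 0.7921 + 4.7961 + 7.8961 + 6.4009 + 6.5025
     = 35.1033
λ·‖w‖₂² = 0.01·35.1033 = 0.351033

0.351033


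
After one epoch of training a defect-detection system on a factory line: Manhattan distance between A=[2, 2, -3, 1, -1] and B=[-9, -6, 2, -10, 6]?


d = |2+ 9| + |2+ 6| + |-3-2| + |1+ 10| + |-1-6|
  = 11 + 8 + 5 + 11 + 7
  = 42

42


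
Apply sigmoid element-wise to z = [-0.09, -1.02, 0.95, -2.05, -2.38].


σ(-0.09) = 1/(1+e^0.09) = 0.4775
σ(-1.02) = 1/(1+e^1.02) = 0.265
σ(0.95) = 1/(1+e^-0.95) = 0.7211
σ(-2.05) = 1/(1+e^2.05) = 0.1141
σ(-2.38) = 1/(1+e^2.38) = 0.0847
result = [0.4775, 0.265, 0.7211, 0.1141, 0.0847]

[0.4775, 0.265, 0.7211, 0.1141, 0.0847]


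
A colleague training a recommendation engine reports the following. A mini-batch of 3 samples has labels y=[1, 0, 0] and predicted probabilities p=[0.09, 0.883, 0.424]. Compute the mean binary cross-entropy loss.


L[0] = -ln(0.09) = 2.4079
L[1] = -ln(1-0.883) = -ln(0.117) = 2.1456
L[2] = -ln(1-0.424) = -ln(0.576) = 0.5516
mean = (2.4079 + 2.1456 + 0.5516)/3 = 1.7017

1.7017


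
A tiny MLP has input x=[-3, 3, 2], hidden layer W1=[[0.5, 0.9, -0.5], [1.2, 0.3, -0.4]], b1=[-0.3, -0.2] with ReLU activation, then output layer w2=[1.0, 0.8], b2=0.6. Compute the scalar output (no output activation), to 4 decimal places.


z1[0] = (0.5)·(-3) + (0.9)·(3) + (-0.5)·(2) - 0.3 = -0.1
z1[1] = (1.2)·(-3) + (0.3)·(3) + (-0.4)·(2) - 0.2 = -3.7
h = ReLU(z1) = [0.0, 0.0]
output = (1.0)·(0.0) + (0.8)·(0.0) + 0.6 = 0.6

0.6


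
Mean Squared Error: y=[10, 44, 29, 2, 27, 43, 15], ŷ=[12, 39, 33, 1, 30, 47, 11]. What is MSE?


Squared errors: (10-12)²=4, (44-39)²=25, (29-33)²=16, (2-1)²=1, (27-30)²=9, (43-47)²=16, (15-11)²=16
Sum = 87
MSE = 87/7 = 87/7

87/7


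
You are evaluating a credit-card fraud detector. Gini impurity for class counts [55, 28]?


Probabilities: [55/83, 28/83] ≈ [0.6627, 0.3373]
Σpᵢ² = (3025 + 784)/83² = 3809/6889
Gini = 1 - Σpᵢ² = 1 - 3809/6889 = 0.4471

0.4471


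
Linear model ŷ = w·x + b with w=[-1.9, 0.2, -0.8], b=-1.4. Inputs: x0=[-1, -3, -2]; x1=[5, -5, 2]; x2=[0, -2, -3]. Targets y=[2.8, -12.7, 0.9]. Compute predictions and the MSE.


ŷ0 = (-1.9)·(-1) + (0.2)·(-3) + (-0.8)·(-2) - 1.4 = 1.5
ŷ1 = (-1.9)·(5) + (0.2)·(-5) + (-0.8)·(2) - 1.4 = -13.5
ŷ2 = (-1.9)·(0) + (0.2)·(-2) + (-0.8)·(-3) - 1.4 = 0.6
errors² = [1.69, 0.64, 0.09]
MSE = 2.4200/3 = 0.8067

0.8067


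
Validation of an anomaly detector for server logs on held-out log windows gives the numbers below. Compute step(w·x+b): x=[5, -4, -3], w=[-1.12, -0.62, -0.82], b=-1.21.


z = (5)·(-1.12) + (-4)·(-0.62) + (-3)·(-0.82) - 1.21
  = -1.87
step(z) = 0 (z<0)

0


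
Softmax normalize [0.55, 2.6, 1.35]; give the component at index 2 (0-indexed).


Exponentials: e^0.55=1.7333, e^2.6=13.4637, e^1.35=3.8574
Sum = 19.0544
Softmax = [0.091, 0.7066, 0.2024]
p[2] = 3.8574/19.0544 = 0.2024

0.2024


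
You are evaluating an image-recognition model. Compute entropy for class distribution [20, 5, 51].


Probabilities: [20/76, 5/76, 51/76] ≈ [0.2632, 0.0658, 0.6711]
H = -((20/76)·log₂(20/76) + (5/76)·log₂(5/76) + (51/76)·log₂(51/76))
  = 1.1513 bits

1.1513 bits


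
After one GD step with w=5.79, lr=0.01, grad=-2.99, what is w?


w_new = w - α·∇
= 5.79 - 0.01·-2.99
= 5.79 + 0.0299
= 5.8199

5.8199


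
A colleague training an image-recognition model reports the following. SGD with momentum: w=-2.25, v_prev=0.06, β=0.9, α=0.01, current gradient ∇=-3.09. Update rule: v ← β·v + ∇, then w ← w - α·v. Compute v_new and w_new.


v_new = 0.9·0.06 - 3.09 = 0.054 - 3.09 = -3.036
w_new = -2.25 - 0.01·-3.036 = -2.25 + 0.03036 = -2.21964

v_new=-3.036, w_new=-2.21964


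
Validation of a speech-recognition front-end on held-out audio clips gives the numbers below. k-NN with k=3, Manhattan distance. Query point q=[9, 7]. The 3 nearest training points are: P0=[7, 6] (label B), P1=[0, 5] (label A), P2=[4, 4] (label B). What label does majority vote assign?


d(q,P0) = 3  (label B)
d(q,P1) = 11  (label A)
d(q,P2) = 8  (label B)
Votes: A=1, B=2
Majority → B

B


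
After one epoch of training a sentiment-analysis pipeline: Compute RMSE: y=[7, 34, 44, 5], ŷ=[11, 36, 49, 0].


MSE = 70/4 = 17.5
RMSE = √(70/4) = 4.1833

4.1833


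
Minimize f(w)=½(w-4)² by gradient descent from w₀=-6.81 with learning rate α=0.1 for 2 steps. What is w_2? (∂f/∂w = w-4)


step 1: grad = -6.81-4 = -10.81; w = -6.81 - 0.1·(-10.81) = -5.729
step 2: grad = -5.729-4 = -9.729; w = -5.729 - 0.1·(-9.729) = -4.7561

-4.7561


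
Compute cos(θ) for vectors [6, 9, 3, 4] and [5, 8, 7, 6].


A·B = 6·5 + 9·8 + 3·7 + 4·6 = 147
‖A‖ = √142 = 11.9164, ‖B‖ = √174 = 13.1909
cos = 147/(√142·√174) = 147/√24708 = 0.9352

0.9352


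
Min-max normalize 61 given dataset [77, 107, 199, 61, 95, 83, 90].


min=61, max=199
(61-61)/(199-61) = 0/138 = 0.0

0.0


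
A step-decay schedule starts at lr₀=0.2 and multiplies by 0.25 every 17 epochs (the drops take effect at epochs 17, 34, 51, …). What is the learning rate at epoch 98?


n_drops = ⌊98/17⌋ = 5
lr = 0.2·0.25^5 = 0.2·0.0009765625 = 0.0001953125

0.0001953125


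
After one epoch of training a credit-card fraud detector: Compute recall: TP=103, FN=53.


Recall = TP/(TP+FN)
= 103/(103+53)
= 103/156 = 66.03%

66.03%


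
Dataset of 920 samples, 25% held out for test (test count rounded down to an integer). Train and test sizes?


Test = ⌊920·25/100⌋ = 230
Train = 920 - 230 = 690

Train: 690, Test: 230


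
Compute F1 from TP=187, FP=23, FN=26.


Precision = 187/210 = 0.8905
Recall = 187/213 = 0.8779
F1 = 2·P·R/(P+R) = 2·TP/(2·TP+FP+FN) = 374/(374+23+26) = 374/423 = 0.8842

0.8842


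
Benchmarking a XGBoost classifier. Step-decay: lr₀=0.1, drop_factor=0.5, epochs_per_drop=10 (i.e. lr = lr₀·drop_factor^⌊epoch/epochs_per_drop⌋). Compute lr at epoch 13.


n_drops = ⌊13/10⌋ = 1
lr = 0.1·0.5^1 = 0.1·0.5 = 0.05

0.05


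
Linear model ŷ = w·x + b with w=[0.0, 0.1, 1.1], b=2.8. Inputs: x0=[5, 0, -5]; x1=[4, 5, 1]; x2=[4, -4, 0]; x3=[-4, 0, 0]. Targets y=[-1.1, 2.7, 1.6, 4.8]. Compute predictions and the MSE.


ŷ0 = (0.0)·(5) + (0.1)·(0) + (1.1)·(-5) + 2.8 = -2.7
ŷ1 = (0.0)·(4) + (0.1)·(5) + (1.1)·(1) + 2.8 = 4.4
ŷ2 = (0.0)·(4) + (0.1)·(-4) + (1.1)·(0) + 2.8 = 2.4
ŷ3 = (0.0)·(-4) + (0.1)·(0) + (1.1)·(0) + 2.8 = 2.8
errors² = [2.56, 2.89, 0.64, 4.0]
MSE = 10.0900/4 = 2.5225

2.5225


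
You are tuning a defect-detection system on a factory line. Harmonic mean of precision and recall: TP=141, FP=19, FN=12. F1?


Precision = 141/160 = 0.8812
Recall = 141/153 = 0.9216
F1 = 2·P·R/(P+R) = 2·TP/(2·TP+FP+FN) = 282/(282+19+12) = 282/313 = 0.901

0.901


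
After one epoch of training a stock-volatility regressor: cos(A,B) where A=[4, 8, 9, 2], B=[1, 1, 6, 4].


A·B = 4·1 + 8·1 + 9·6 + 2·4 = 74
‖A‖ = √165 = 12.8452, ‖B‖ = √54 = 7.3485
cos = 74/(√165·√54) = 74/√8910 = 0.784

0.784


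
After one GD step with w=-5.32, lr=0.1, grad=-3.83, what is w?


w_new = w - α·∇
= -5.32 - 0.1·-3.83
= -5.32 + 0.383
= -4.937

-4.937


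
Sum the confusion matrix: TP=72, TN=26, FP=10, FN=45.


Total = TP + TN + FP + FN
= 72 + 26 + 10 + 45
= 153
(Predicted positive: 82, predicted negative: 71)

153


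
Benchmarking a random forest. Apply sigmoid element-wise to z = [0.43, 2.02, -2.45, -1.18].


σ(0.43) = 1/(1+e^-0.43) = 0.6059
σ(2.02) = 1/(1+e^-2.02) = 0.8829
σ(-2.45) = 1/(1+e^2.45) = 0.0794
σ(-1.18) = 1/(1+e^1.18) = 0.2351
result = [0.6059, 0.8829, 0.0794, 0.2351]

[0.6059, 0.8829, 0.0794, 0.2351]


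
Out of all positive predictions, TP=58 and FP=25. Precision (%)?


Precision = TP/(TP+FP)
= 58/(58+25)
= 58/83 = 69.88%

69.88%


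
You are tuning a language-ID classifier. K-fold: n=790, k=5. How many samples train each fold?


Fold size = 790/5 = 158
Training per fold = 790 - 158 = 632

632


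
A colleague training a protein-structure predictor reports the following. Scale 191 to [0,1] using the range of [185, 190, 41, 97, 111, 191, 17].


min=17, max=191
(191-17)/(191-17) = 174/174 = 1.0

1.0


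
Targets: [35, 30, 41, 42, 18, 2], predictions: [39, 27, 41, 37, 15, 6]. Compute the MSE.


Squared errors: (35-39)²=16, (30-27)²=9, (41-41)²=0, (42-37)²=25, (18-15)²=9, (2-6)²=16
Sum = 75
MSE = 75/6 = 25/2

25/2


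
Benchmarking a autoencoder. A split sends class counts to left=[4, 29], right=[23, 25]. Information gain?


Parent = [27, 54], H_parent = 0.9183
H_left = 0.5328 (n=33), H_right = 0.9987 (n=48)
H_children = (33/81)·0.5328 + (48/81)·0.9987 = 0.8089
IG = 0.9183 - 0.8089 = 0.1094

0.1094


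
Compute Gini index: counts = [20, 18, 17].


Probabilities: [20/55, 18/55, 17/55] ≈ [0.3636, 0.3273, 0.3091]
Σpᵢ² = (400 + 324 + 289)/55² = 1013/3025
Gini = 1 - Σpᵢ² = 1 - 1013/3025 = 0.6651

0.6651


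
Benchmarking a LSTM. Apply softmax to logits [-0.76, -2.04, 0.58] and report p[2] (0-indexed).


Exponentials: e^-0.76=0.4677, e^-2.04=0.13, e^0.58=1.786
Sum = 2.3837
Softmax = [0.1962, 0.0545, 0.7493]
p[2] = 1.786/2.3837 = 0.7493

0.7493


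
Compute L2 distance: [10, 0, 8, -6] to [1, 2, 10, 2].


d = √((10-1)² + (0-2)² + (8-10)² + (-6-2)²)
  = √(81 + 4 + 4 + 64)
  = √153 = 12.3693

12.3693


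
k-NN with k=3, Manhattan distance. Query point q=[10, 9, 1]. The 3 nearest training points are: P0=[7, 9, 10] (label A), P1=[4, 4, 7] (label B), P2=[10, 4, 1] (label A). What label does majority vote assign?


d(q,P0) = 12  (label A)
d(q,P1) = 17  (label B)
d(q,P2) = 5  (label A)
Votes: A=2, B=1
Majority → A

A


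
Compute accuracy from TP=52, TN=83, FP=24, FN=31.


Accuracy = (TP+TN)/(TP+TN+FP+FN)
= (52+83)/(190)
= 135/190 = 71.05%

71.05%


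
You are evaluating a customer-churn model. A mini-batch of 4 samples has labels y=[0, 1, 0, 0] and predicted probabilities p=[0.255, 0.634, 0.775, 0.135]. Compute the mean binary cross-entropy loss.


L[0] = -ln(1-0.255) = -ln(0.745) = 0.2944
L[1] = -ln(0.634) = 0.4557
L[2] = -ln(1-0.775) = -ln(0.225) = 1.4917
L[3] = -ln(1-0.135) = -ln(0.865) = 0.145
mean = (0.2944 + 0.4557 + 1.4917 + 0.145)/4 = 0.5967

0.5967


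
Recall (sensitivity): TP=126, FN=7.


Recall = TP/(TP+FN)
= 126/(126+7)
= 126/133 = 94.74%

94.74%


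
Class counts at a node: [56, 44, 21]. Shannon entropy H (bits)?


Probabilities: [56/121, 44/121, 21/121] ≈ [0.4628, 0.3636, 0.1736]
H = -((56/121)·log₂(56/121) + (44/121)·log₂(44/121) + (21/121)·log₂(21/121))
  = 1.4836 bits

1.4836 bits


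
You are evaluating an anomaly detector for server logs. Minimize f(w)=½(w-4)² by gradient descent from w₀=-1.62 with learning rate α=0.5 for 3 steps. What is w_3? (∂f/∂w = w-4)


step 1: grad = -1.62-4 = -5.62; w = -1.62 - 0.5·(-5.62) = 1.19
step 2: grad = 1.19-4 = -2.81; w = 1.19 - 0.5·(-2.81) = 2.595
step 3: grad = 2.595-4 = -1.405; w = 2.595 - 0.5·(-1.405) = 3.2975

3.2975


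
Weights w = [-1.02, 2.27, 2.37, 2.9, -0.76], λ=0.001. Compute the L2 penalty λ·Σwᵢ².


‖w‖₂² = (-1.02)² + (2.27)² + (2.37)² + (2.9)² + (-0.76)²
     = 1.0404 + 5.1529 + 5.6169 + 8.41 + 0.5776
     = 20.7978
λ·‖w‖₂² = 0.001·20.7978 = 0.020798

0.020798


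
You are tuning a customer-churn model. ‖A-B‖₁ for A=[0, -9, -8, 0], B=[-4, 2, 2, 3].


d = |0+ 4| + |-9-2| + |-8-2| + |0-3|
  = 4 + 11 + 10 + 3
  = 28

28


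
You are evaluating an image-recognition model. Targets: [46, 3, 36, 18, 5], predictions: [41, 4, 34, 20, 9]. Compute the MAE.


Absolute errors: |46-41|=5, |3-4|=1, |36-34|=2, |18-20|=2, |5-9|=4
Sum = 14
MAE = 14/5 = 14/5

14/5


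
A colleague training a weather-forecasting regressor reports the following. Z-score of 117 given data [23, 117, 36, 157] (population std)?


μ = 83.25, σ = 55.7691
z = (117 - 83.25)/55.7691 = 0.6052

0.6052


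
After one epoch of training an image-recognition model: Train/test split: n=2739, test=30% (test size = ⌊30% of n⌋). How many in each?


Test = ⌊2739·30/100⌋ = 821
Train = 2739 - 821 = 1918

Train: 1918, Test: 821


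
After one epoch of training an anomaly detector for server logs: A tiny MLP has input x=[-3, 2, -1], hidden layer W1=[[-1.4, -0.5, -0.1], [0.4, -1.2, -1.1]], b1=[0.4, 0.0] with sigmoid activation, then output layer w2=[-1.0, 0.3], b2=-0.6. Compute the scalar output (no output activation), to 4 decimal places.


z1[0] = (-1.4)·(-3) + (-0.5)·(2) + (-0.1)·(-1) + 0.4 = 3.7
z1[1] = (0.4)·(-3) + (-1.2)·(2) + (-1.1)·(-1) + 0.0 = -2.5
h = sigmoid(z1) = [0.9759, 0.0759]
output = (-1.0)·(0.9759) + (0.3)·(0.0759) - 0.6 = -1.5531

-1.5531


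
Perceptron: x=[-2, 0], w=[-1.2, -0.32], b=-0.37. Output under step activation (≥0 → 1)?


z = (-2)·(-1.2) + (0)·(-0.32) - 0.37
  = 2.03
step(z) = 1 (z≥0)

1


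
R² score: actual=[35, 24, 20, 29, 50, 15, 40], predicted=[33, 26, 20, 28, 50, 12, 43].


ȳ = 30.4286
SS_res = Σ(y-ŷ)² = 27
SS_tot = Σ(y-ȳ)² = 885.71
R² = 1 - SS_res/SS_tot = 1 - 0.0305 = 0.9695

0.9695


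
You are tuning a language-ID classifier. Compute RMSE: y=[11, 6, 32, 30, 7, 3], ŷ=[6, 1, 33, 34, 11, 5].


MSE = 87/6 = 14.5
RMSE = √(87/6) = 3.8079

3.8079


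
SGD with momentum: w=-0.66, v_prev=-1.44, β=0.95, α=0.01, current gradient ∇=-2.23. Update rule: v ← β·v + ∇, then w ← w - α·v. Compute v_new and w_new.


v_new = 0.95·-1.44 - 2.23 = -1.368 - 2.23 = -3.598
w_new = -0.66 - 0.01·-3.598 = -0.66 + 0.03598 = -0.62402

v_new=-3.598, w_new=-0.62402


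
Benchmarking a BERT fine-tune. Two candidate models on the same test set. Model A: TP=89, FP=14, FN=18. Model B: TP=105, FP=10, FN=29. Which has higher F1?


Model A: P=89/103=0.8641, R=89/107=0.8318, F1=2PR/(P+R)=2TP/(2TP+FP+FN)=178/210=0.8476
Model B: P=105/115=0.913, R=105/134=0.7836, F1=2PR/(P+R)=2TP/(2TP+FP+FN)=210/249=0.8434
0.8476 > 0.8434 → Model A

Model A


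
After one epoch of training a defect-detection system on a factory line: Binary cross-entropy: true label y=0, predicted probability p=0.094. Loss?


BCE = -[y·ln(p) + (1-y)·ln(1-p)]
= -0 - 1·ln(1-0.094)
= -ln(0.906) = 0.0987

0.0987


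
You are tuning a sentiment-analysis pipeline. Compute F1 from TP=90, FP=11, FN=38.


Precision = 90/101 = 0.8911
Recall = 90/128 = 0.7031
F1 = 2·P·R/(P+R) = 2·TP/(2·TP+FP+FN) = 180/(180+11+38) = 180/229 = 0.786

0.786


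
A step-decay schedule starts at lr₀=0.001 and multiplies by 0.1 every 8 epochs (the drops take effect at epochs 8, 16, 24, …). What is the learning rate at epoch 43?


n_drops = ⌊43/8⌋ = 5
lr = 0.001·0.1^5 = 0.001·0.00001 = 0.00000001

0.00000001


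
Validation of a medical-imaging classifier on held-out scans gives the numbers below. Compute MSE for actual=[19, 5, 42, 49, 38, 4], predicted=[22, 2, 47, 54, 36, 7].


Squared errors: (19-22)²=9, (5-2)²=9, (42-47)²=25, (49-54)²=25, (38-36)²=4, (4-7)²=9
Sum = 81
MSE = 81/6 = 27/2

27/2


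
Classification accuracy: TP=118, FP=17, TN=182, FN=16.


Accuracy = (TP+TN)/(TP+TN+FP+FN)
= (118+182)/(333)
= 300/333 = 90.09%

90.09%


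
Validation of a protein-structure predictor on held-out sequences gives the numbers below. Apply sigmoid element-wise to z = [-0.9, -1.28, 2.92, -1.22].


σ(-0.9) = 1/(1+e^0.9) = 0.2891
σ(-1.28) = 1/(1+e^1.28) = 0.2176
σ(2.92) = 1/(1+e^-2.92) = 0.9488
σ(-1.22) = 1/(1+e^1.22) = 0.2279
result = [0.2891, 0.2176, 0.9488, 0.2279]

[0.2891, 0.2176, 0.9488, 0.2279]
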